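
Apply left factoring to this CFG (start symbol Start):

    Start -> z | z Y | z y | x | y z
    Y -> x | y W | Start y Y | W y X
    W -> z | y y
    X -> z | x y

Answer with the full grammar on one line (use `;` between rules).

Start has alternatives sharing prefix 'z': factor to Start → z Start1 with Start1 → ε | Y | y.

Start -> x | y z | z Start1; Y -> x | y W | Start y Y | W y X; W -> z | y y; X -> z | x y; Start1 -> ε | Y | y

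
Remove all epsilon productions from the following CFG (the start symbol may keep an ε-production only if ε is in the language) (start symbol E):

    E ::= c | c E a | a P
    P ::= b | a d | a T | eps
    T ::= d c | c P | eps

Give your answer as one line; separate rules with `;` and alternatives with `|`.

The nullable symbols are {P, T}.
ε ∉ L(G), so no ε-production is kept.
For each production, add variants omitting each subset of nullable occurrences: E → a P gives a P | a. P → a T gives a T | a. T → c P gives c P | c.

E ::= c | c E a | a P | a; P ::= b | a d | a T | a; T ::= d c | c P | c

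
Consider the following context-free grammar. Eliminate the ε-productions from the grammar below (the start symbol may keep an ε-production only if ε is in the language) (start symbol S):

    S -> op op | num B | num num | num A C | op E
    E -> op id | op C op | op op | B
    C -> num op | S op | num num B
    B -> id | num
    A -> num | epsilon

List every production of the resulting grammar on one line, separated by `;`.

S -> op op | num B | num num | num A C | num C | op E; E -> op id | op C op | op op | B; C -> num op | S op | num num B; B -> id | num; A -> num

Nullable nonterminals: {A}.
ε ∉ L(G), so no ε-production is kept.
Expand every rule over subsets of its nullable positions: S → num A C gives num A C | num C.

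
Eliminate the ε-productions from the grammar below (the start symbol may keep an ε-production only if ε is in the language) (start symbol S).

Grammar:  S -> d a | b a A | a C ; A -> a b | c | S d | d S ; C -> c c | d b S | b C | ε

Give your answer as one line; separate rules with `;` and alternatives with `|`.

Nullable set = {C}.
ε ∉ L(G), so no ε-production is kept.
Add the nullable-subset variants: S → a C gives a C | a. C → b C gives b C | b.

S -> d a | b a A | a C | a; A -> a b | c | S d | d S; C -> c c | d b S | b C | b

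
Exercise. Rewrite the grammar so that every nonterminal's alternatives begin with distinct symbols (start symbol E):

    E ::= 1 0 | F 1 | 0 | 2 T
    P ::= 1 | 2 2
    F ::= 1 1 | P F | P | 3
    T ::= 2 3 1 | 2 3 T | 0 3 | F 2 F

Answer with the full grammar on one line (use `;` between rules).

F has alternatives sharing prefix 'P': factor to F → P F' with F' → F | ε.
T has alternatives sharing prefix '2 3': factor to T → 2 3 T' with T' → 1 | T.

E ::= 1 0 | F 1 | 0 | 2 T; P ::= 1 | 2 2; F ::= 1 1 | 3 | P F'; T ::= 0 3 | F 2 F | 2 3 T'; F' ::= F | ε; T' ::= 1 | T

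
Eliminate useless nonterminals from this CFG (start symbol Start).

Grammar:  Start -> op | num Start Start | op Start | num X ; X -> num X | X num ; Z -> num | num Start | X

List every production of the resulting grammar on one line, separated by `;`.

Start -> op | num Start Start | op Start

Generating nonterminals: {Start, Z}.
Reachable from Start after that: {Start}.
Removed useless symbols: {X, Z} and every production mentioning them.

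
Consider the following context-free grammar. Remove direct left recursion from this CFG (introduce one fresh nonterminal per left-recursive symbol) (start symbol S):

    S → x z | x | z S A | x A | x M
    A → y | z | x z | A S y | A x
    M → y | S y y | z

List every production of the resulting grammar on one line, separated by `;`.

S → x z | x | z S A | x A | x M; A → y A' | z A' | x z A'; M → y | S y y | z; A' → S y A' | x A' | eps

Left recursion appears on A.
For A: α = {S y, x}, β = {y, z, x z}. Rewrite as A → β A' and A' → α A' | ε.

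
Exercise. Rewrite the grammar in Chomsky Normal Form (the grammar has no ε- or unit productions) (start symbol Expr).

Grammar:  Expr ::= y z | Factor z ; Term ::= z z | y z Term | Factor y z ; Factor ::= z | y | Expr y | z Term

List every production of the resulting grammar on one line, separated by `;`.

Expr ::= X1 X2 | Factor X2; Term ::= X2 X2 | X1 Y1 | Factor Y2; Factor ::= z | y | Expr X1 | X2 Term; X1 ::= y; X2 ::= z; Y1 ::= X2 Term; Y2 ::= X1 X2

Introduce a nonterminal for each terminal appearing in a rule of length ≥ 2: X1 → y, X2 → z.
Binarize each right-hand side of length ≥ 3 by chaining fresh nonterminals (Y1, Y2, …): affected rules were Term → X1 X2 Term; Term → Factor X1 X2.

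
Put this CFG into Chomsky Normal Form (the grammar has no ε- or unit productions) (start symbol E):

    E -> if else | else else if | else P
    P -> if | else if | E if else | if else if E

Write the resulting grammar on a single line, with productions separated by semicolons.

Introduce a nonterminal for each terminal appearing in a rule of length ≥ 2: X1 → if, X2 → else.
Binarize each right-hand side of length ≥ 3 by chaining fresh nonterminals (Y1, Y2, …): affected rules were E → X2 X2 X1; P → E X1 X2; P → X1 X2 X1 E.

E -> X1 X2 | X2 Y1 | X2 P; P -> if | X2 X1 | E Y2 | X1 Y3; X1 -> if; X2 -> else; Y1 -> X2 X1; Y2 -> X1 X2; Y3 -> X2 Y4; Y4 -> X1 E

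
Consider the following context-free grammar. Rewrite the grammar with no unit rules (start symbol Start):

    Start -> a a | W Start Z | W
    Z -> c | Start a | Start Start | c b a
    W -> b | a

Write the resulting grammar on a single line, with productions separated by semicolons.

Unit pairs: Start ⇒* {W}.
For each unit pair (A, B), copy every non-unit production of B to A, then drop all unit productions.

Start -> a a | W Start Z | b | a; Z -> c | Start a | Start Start | c b a; W -> b | a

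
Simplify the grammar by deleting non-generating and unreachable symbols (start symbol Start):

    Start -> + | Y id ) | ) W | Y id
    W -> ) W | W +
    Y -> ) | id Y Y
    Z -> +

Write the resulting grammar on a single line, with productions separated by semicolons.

Start -> + | Y id ) | Y id; Y -> ) | id Y Y

Generating nonterminals: {Start, Y, Z}.
Reachable from Start after that: {Start, Y}.
Removed useless symbols: {W, Z} and every production mentioning them.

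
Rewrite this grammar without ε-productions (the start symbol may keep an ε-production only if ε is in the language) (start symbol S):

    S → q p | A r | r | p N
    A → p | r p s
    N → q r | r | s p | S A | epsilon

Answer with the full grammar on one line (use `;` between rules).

S → q p | A r | r | p N | p; A → p | r p s; N → q r | r | s p | S A

The nullable symbols are {N}.
ε ∉ L(G), so no ε-production is kept.
Expand every rule over subsets of its nullable positions: S → p N gives p N | p.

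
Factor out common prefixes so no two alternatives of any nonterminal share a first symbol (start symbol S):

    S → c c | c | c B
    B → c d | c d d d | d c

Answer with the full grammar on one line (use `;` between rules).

S has alternatives sharing prefix 'c': factor to S → c S' with S' → c | ε | B.
B has alternatives sharing prefix 'c d': factor to B → c d B' with B' → ε | d d.

S → c S'; B → d c | c d B'; S' → c | epsilon | B; B' → epsilon | d d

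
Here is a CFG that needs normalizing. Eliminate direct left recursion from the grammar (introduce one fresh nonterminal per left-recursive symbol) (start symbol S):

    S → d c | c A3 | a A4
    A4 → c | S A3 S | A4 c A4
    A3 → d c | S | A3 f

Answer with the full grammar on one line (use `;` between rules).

S → d c | c A3 | a A4; A4 → c A4' | S A3 S A4'; A3 → d c A3' | S A3'; A4' → c A4 A4' | ε; A3' → f A3' | ε

A4, A3 are directly left-recursive.
For A4: α = {c A4}, β = {c, S A3 S}. Rewrite as A4 → β A4' and A4' → α A4' | ε.
For A3: α = {f}, β = {d c, S}. Rewrite as A3 → β A3' and A3' → α A3' | ε.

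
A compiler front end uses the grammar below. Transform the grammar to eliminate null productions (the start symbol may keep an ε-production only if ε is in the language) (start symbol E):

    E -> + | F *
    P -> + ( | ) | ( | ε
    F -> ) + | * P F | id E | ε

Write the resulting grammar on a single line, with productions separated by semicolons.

E -> + | F * | *; P -> + ( | ) | (; F -> ) + | * P F | * P | * F | * | id E

Nullable nonterminals: {F, P}.
ε ∉ L(G), so no ε-production is kept.
For each production, add variants omitting each subset of nullable occurrences: E → F * gives F * | *. F → * P F gives * P F | * P | * F | *.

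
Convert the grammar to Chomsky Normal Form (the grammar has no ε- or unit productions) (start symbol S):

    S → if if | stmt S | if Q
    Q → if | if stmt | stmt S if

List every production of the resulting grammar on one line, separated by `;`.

S → X1 X1 | X2 S | X1 Q; Q → if | X1 X2 | X2 Y1; X1 → if; X2 → stmt; Y1 → S X1

Introduce a nonterminal for each terminal appearing in a rule of length ≥ 2: X1 → if, X2 → stmt.
Binarize each right-hand side of length ≥ 3 by chaining fresh nonterminals (Y1, Y2, …): affected rules were Q → X2 S X1.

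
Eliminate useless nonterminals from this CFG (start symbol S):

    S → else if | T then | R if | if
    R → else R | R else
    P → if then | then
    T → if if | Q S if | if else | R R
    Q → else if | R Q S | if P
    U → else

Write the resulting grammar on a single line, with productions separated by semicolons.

Generating nonterminals: {P, Q, S, T, U}.
Reachable from S after that: {P, Q, S, T}.
Removed useless symbols: {R, U} and every production mentioning them.

S → else if | T then | if; P → if then | then; T → if if | Q S if | if else; Q → else if | if P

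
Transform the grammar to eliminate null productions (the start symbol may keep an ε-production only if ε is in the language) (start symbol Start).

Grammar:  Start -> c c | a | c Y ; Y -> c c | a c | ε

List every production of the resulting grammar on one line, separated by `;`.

Start -> c c | a | c Y | c; Y -> c c | a c

The nullable symbols are {Y}.
ε ∉ L(G), so no ε-production is kept.
For each production, add variants omitting each subset of nullable occurrences: Start → c Y gives c Y | c.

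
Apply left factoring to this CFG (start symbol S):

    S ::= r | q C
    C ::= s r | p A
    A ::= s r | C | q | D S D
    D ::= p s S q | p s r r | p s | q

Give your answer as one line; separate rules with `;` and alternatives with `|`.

D has alternatives sharing prefix 'p s': factor to D → p s D' with D' → S q | r r | ε.

S ::= r | q C; C ::= s r | p A; A ::= s r | C | q | D S D; D ::= q | p s D'; D' ::= S q | r r | ε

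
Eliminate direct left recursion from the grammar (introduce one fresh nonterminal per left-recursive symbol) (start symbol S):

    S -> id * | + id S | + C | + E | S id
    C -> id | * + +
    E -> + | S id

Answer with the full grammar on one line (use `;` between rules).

S -> id * S' | + id S S' | + C S' | + E S'; C -> id | * + +; E -> + | S id; S' -> id S' | ε

Directly left-recursive nonterminal: S.
For S: α = {id}, β = {id *, + id S, + C, + E}. Rewrite as S → β S' and S' → α S' | ε.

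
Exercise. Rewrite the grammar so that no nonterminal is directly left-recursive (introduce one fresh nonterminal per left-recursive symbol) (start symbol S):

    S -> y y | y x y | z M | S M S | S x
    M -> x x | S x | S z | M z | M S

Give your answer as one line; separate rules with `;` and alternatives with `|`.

S, M are directly left-recursive.
For S: α = {M S, x}, β = {y y, y x y, z M}. Rewrite as S → β S' and S' → α S' | ε.
For M: α = {z, S}, β = {x x, S x, S z}. Rewrite as M → β M' and M' → α M' | ε.

S -> y y S' | y x y S' | z M S'; M -> x x M' | S x M' | S z M'; S' -> M S S' | x S' | ε; M' -> z M' | S M' | ε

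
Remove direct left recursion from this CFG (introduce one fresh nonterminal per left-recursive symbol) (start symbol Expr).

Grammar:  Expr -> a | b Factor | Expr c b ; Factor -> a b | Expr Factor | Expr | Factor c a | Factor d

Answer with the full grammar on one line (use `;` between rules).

Expr -> a Expr1 | b Factor Expr1; Factor -> a b Factor1 | Expr Factor Factor1 | Expr Factor1; Expr1 -> c b Expr1 | ε; Factor1 -> c a Factor1 | d Factor1 | ε

Directly left-recursive nonterminals: Expr, Factor.
For Expr: α = {c b}, β = {a, b Factor}. Rewrite as Expr → β Expr1 and Expr1 → α Expr1 | ε.
For Factor: α = {c a, d}, β = {a b, Expr Factor, Expr}. Rewrite as Factor → β Factor1 and Factor1 → α Factor1 | ε.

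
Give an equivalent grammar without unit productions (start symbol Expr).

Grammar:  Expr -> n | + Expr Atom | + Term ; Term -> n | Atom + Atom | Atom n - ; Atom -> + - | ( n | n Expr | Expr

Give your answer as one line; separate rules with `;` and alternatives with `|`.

Expr -> n | + Expr Atom | + Term; Term -> n | Atom + Atom | Atom n -; Atom -> + - | ( n | n Expr | n | + Expr Atom | + Term

Unit pairs: Atom ⇒* {Expr}.
For each unit pair (A, B), copy every non-unit production of B to A, then drop all unit productions.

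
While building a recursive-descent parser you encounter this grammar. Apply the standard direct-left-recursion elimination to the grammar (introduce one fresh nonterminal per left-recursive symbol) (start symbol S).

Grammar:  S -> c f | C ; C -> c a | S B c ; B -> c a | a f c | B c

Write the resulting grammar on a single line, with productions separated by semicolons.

Directly left-recursive nonterminal: B.
For B: α = {c}, β = {c a, a f c}. Rewrite as B → β B' and B' → α B' | ε.

S -> c f | C; C -> c a | S B c; B -> c a B' | a f c B'; B' -> c B' | ε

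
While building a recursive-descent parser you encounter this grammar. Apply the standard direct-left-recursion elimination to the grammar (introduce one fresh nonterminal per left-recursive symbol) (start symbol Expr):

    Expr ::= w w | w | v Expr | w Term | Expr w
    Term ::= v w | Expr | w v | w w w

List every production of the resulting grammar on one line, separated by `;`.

Expr ::= w w Expr1 | w Expr1 | v Expr Expr1 | w Term Expr1; Term ::= v w | Expr | w v | w w w; Expr1 ::= w Expr1 | ε

Left recursion appears on Expr.
For Expr: α = {w}, β = {w w, w, v Expr, w Term}. Rewrite as Expr → β Expr1 and Expr1 → α Expr1 | ε.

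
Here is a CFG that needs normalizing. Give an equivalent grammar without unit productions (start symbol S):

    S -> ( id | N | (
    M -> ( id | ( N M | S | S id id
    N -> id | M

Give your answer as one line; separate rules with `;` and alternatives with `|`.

S -> ( id | ( | id | ( N M | S id id; M -> ( id | ( | id | ( N M | S id id; N -> ( id | ( | id | ( N M | S id id

Unit pairs: M ⇒* {N, S}; N ⇒* {M, S}; S ⇒* {M, N}.
For every A with A ⇒* B via unit rules, add B's non-unit alternatives to A; then delete every rule of the form X → Y.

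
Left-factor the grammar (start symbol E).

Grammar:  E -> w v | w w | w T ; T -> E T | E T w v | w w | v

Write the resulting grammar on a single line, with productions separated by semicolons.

E has alternatives sharing prefix 'w': factor to E → w E' with E' → v | w | T.
T has alternatives sharing prefix 'E T': factor to T → E T T' with T' → ε | w v.

E -> w E'; T -> w w | v | E T T'; E' -> v | w | T; T' -> ε | w v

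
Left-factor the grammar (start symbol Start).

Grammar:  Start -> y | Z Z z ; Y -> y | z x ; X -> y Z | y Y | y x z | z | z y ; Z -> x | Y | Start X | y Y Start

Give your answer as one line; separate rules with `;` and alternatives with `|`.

Start -> y | Z Z z; Y -> y | z x; X -> y X1 | z X2; Z -> x | Y | Start X | y Y Start; X1 -> Z | Y | x z; X2 -> eps | y

X has alternatives sharing prefix 'y': factor to X → y X1 with X1 → Z | Y | x z.
X has alternatives sharing prefix 'z': factor to X → z X2 with X2 → ε | y.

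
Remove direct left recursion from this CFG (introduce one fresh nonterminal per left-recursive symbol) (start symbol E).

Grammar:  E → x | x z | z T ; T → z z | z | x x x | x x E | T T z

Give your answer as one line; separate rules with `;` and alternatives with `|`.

E → x | x z | z T; T → z z T' | z T' | x x x T' | x x E T'; T' → T z T' | ε

Directly left-recursive nonterminal: T.
For T: α = {T z}, β = {z z, z, x x x, x x E}. Rewrite as T → β T' and T' → α T' | ε.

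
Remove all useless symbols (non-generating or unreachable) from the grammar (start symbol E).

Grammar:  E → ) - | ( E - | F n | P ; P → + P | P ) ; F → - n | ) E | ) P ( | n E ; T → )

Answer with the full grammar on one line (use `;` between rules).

Generating nonterminals: {E, F, T}.
Reachable from E after that: {E, F}.
Removed useless symbols: {P, T} and every production mentioning them.

E → ) - | ( E - | F n; F → - n | ) E | n E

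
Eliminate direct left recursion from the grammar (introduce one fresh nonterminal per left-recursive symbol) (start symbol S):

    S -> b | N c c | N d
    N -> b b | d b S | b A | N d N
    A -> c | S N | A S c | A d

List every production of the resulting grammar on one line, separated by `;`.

Directly left-recursive nonterminals: N, A.
For N: α = {d N}, β = {b b, d b S, b A}. Rewrite as N → β N' and N' → α N' | ε.
For A: α = {S c, d}, β = {c, S N}. Rewrite as A → β A' and A' → α A' | ε.

S -> b | N c c | N d; N -> b b N' | d b S N' | b A N'; A -> c A' | S N A'; N' -> d N N' | eps; A' -> S c A' | d A' | eps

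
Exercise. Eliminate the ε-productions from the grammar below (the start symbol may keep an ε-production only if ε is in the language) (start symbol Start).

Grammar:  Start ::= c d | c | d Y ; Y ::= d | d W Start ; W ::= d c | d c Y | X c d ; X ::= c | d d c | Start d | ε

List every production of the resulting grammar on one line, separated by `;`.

Start ::= c d | c | d Y; Y ::= d | d W Start; W ::= d c | d c Y | X c d | c d; X ::= c | d d c | Start d

Nullable set = {X}.
ε ∉ L(G), so no ε-production is kept.
Add the nullable-subset variants: W → X c d gives X c d | c d.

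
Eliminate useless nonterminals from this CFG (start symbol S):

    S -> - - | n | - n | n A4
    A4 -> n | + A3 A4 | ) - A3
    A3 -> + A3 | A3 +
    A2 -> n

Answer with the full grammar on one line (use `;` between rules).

Generating nonterminals: {A2, A4, S}.
Reachable from S after that: {A4, S}.
Removed useless symbols: {A2, A3} and every production mentioning them.

S -> - - | n | - n | n A4; A4 -> n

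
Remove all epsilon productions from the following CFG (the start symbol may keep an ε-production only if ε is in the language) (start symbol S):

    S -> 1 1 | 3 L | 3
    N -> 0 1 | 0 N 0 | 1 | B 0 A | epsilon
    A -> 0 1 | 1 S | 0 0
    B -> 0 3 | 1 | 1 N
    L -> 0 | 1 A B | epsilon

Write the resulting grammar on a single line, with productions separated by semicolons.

S -> 1 1 | 3 L | 3; N -> 0 1 | 0 N 0 | 0 0 | 1 | B 0 A; A -> 0 1 | 1 S | 0 0; B -> 0 3 | 1 | 1 N; L -> 0 | 1 A B

Nullable nonterminals: {L, N}.
ε ∉ L(G), so no ε-production is kept.
Expand every rule over subsets of its nullable positions: S → 3 L gives 3 L | 3. N → 0 N 0 gives 0 N 0 | 0 0.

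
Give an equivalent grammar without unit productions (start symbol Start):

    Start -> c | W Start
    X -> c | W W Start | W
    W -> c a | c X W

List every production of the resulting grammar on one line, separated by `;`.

Start -> c | W Start; X -> c | W W Start | c a | c X W; W -> c a | c X W

Unit pairs: X ⇒* {W}.
For every A with A ⇒* B via unit rules, add B's non-unit alternatives to A; then delete every rule of the form X → Y.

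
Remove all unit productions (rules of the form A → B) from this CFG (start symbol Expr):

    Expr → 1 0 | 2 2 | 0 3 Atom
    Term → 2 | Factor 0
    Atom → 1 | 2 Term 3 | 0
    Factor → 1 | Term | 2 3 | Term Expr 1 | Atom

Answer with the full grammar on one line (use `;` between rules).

Unit pairs: Factor ⇒* {Atom, Term}.
For every A with A ⇒* B via unit rules, add B's non-unit alternatives to A; then delete every rule of the form X → Y.

Expr → 1 0 | 2 2 | 0 3 Atom; Term → 2 | Factor 0; Atom → 1 | 2 Term 3 | 0; Factor → 2 | Factor 0 | 1 | 2 Term 3 | 0 | 2 3 | Term Expr 1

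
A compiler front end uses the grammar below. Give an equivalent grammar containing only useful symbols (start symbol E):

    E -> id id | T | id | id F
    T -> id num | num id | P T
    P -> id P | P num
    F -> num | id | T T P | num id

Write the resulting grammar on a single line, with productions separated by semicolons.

E -> id id | T | id | id F; T -> id num | num id; F -> num | id | num id

Generating nonterminals: {E, F, T}.
Reachable from E after that: {E, F, T}.
Removed useless symbols: {P} and every production mentioning them.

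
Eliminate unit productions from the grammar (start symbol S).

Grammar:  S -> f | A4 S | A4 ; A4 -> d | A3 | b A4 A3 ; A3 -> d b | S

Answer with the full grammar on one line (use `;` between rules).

S -> d | b A4 A3 | f | A4 S | d b; A4 -> d | b A4 A3 | f | A4 S | d b; A3 -> d | b A4 A3 | f | A4 S | d b

Unit pairs: A3 ⇒* {A4, S}; A4 ⇒* {A3, S}; S ⇒* {A3, A4}.
For each unit pair (A, B), copy every non-unit production of B to A, then drop all unit productions.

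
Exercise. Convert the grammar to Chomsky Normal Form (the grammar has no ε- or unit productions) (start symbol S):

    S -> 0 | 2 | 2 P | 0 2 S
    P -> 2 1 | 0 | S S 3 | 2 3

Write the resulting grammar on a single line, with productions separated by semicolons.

Introduce a nonterminal for each terminal appearing in a rule of length ≥ 2: X1 → 2, X2 → 0, X3 → 1, X4 → 3.
Binarize each right-hand side of length ≥ 3 by chaining fresh nonterminals (Y1, Y2, …): affected rules were S → X2 X1 S; P → S S X4.

S -> 0 | 2 | X1 P | X2 Y1; P -> X1 X3 | 0 | S Y2 | X1 X4; X1 -> 2; X2 -> 0; X3 -> 1; X4 -> 3; Y1 -> X1 S; Y2 -> S X4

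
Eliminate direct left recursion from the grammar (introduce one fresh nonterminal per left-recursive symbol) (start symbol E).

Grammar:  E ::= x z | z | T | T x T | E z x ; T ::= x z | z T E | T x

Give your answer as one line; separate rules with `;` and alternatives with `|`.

E, T are directly left-recursive.
For E: α = {z x}, β = {x z, z, T, T x T}. Rewrite as E → β E' and E' → α E' | ε.
For T: α = {x}, β = {x z, z T E}. Rewrite as T → β T' and T' → α T' | ε.

E ::= x z E' | z E' | T E' | T x T E'; T ::= x z T' | z T E T'; E' ::= z x E' | epsilon; T' ::= x T' | epsilon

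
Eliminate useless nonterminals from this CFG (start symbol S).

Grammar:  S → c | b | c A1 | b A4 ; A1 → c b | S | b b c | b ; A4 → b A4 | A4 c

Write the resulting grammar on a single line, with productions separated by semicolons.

Generating nonterminals: {A1, S}.
Reachable from S after that: {A1, S}.
Removed useless symbols: {A4} and every production mentioning them.

S → c | b | c A1; A1 → c b | S | b b c | b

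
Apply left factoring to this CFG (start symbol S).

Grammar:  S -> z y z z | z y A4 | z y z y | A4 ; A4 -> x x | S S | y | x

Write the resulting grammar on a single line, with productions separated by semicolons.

S -> A4 | z y S'; A4 -> S S | y | x A4'; S' -> A4 | z S''; A4' -> x | ε; S'' -> z | y

S has alternatives sharing prefix 'z y': factor to S → z y S' with S' → z z | A4 | z y.
A4 has alternatives sharing prefix 'x': factor to A4 → x A4' with A4' → x | ε.
S' has alternatives sharing prefix 'z': factor to S' → z S'' with S'' → z | y.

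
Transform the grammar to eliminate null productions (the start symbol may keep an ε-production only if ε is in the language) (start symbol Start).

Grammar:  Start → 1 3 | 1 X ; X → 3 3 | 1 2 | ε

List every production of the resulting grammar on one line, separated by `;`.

Start → 1 3 | 1 X | 1; X → 3 3 | 1 2

Nullable set = {X}.
ε ∉ L(G), so no ε-production is kept.
Expand every rule over subsets of its nullable positions: Start → 1 X gives 1 X | 1.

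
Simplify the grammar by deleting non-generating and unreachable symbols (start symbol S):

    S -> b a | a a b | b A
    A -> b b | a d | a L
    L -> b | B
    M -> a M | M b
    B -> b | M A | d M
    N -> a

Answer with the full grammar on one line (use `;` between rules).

S -> b a | a a b | b A; A -> b b | a d | a L; L -> b | B; B -> b

Generating nonterminals: {A, B, L, N, S}.
Reachable from S after that: {A, B, L, S}.
Removed useless symbols: {M, N} and every production mentioning them.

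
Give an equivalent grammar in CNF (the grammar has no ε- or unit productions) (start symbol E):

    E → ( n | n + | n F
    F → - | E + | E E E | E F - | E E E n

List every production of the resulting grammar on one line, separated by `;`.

E → X1 X2 | X2 X3 | X2 F; F → - | E X3 | E Y1 | E Y2 | E Y3; X1 → (; X2 → n; X3 → +; X4 → -; Y1 → E E; Y2 → F X4; Y3 → E Y4; Y4 → E X2

Introduce a nonterminal for each terminal appearing in a rule of length ≥ 2: X1 → (, X2 → n, X3 → +, X4 → -.
Binarize each right-hand side of length ≥ 3 by chaining fresh nonterminals (Y1, Y2, …): affected rules were F → E E E; F → E F X4; F → E E E X2.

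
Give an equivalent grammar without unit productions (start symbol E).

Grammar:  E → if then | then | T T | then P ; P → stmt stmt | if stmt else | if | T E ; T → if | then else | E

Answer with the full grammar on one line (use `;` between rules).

Unit pairs: T ⇒* {E}.
Replace each nonterminal's rules with the union of the non-unit rules of every nonterminal it unit-derives.

E → if then | then | T T | then P; P → stmt stmt | if stmt else | if | T E; T → if then | then | T T | then P | if | then else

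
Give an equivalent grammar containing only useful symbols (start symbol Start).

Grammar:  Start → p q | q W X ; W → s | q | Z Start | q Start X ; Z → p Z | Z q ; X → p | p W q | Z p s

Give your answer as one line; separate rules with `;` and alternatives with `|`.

Generating nonterminals: {Start, W, X}.
Reachable from Start after that: {Start, W, X}.
Removed useless symbols: {Z} and every production mentioning them.

Start → p q | q W X; W → s | q | q Start X; X → p | p W q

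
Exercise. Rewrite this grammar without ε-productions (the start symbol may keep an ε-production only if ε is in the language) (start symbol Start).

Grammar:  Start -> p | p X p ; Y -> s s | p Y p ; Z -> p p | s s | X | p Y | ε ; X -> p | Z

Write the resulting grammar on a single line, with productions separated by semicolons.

Start -> p | p X p | p p; Y -> s s | p Y p; Z -> p p | s s | X | p Y; X -> p | Z

Nullable nonterminals: {X, Z}.
ε ∉ L(G), so no ε-production is kept.
Add the nullable-subset variants: Start → p X p gives p X p | p p.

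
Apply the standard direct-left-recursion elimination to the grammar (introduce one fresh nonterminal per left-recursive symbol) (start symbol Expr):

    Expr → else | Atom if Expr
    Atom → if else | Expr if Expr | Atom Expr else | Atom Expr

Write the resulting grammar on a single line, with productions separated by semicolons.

Directly left-recursive nonterminal: Atom.
For Atom: α = {Expr else, Expr}, β = {if else, Expr if Expr}. Rewrite as Atom → β Atom1 and Atom1 → α Atom1 | ε.

Expr → else | Atom if Expr; Atom → if else Atom1 | Expr if Expr Atom1; Atom1 → Expr else Atom1 | Expr Atom1 | eps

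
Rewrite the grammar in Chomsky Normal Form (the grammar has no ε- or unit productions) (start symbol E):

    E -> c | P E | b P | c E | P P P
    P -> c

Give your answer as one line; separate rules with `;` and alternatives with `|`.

Introduce a nonterminal for each terminal appearing in a rule of length ≥ 2: X1 → b, X2 → c.
Binarize each right-hand side of length ≥ 3 by chaining fresh nonterminals (Y1, Y2, …): affected rules were E → P P P.

E -> c | P E | X1 P | X2 E | P Y1; P -> c; X1 -> b; X2 -> c; Y1 -> P P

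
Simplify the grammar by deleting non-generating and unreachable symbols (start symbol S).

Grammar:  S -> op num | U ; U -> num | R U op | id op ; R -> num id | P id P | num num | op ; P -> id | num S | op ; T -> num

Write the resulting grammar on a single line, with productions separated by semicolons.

S -> op num | U; U -> num | R U op | id op; R -> num id | P id P | num num | op; P -> id | num S | op

Generating nonterminals: {P, R, S, T, U}.
Reachable from S after that: {P, R, S, U}.
Removed useless symbols: {T} and every production mentioning them.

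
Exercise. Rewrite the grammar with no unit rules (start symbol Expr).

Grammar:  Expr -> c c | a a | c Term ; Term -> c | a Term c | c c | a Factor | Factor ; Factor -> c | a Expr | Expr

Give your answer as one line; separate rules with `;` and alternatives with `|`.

Unit pairs: Factor ⇒* {Expr}; Term ⇒* {Expr, Factor}.
For every A with A ⇒* B via unit rules, add B's non-unit alternatives to A; then delete every rule of the form X → Y.

Expr -> c c | a a | c Term; Term -> c | a Term c | c c | a Factor | a Expr | a a | c Term; Factor -> c | a Expr | c c | a a | c Term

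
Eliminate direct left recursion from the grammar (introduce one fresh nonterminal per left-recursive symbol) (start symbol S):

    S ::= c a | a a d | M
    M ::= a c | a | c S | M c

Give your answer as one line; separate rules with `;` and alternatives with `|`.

Left recursion appears on M.
For M: α = {c}, β = {a c, a, c S}. Rewrite as M → β M' and M' → α M' | ε.

S ::= c a | a a d | M; M ::= a c M' | a M' | c S M'; M' ::= c M' | epsilon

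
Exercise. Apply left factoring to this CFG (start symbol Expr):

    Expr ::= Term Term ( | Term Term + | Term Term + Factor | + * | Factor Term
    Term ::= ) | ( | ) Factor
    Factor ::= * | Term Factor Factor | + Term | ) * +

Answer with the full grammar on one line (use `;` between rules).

Expr ::= + * | Factor Term | Term Term Expr1; Term ::= ( | ) Term1; Factor ::= * | Term Factor Factor | + Term | ) * +; Expr1 ::= ( | + Expr11; Term1 ::= ε | Factor; Expr11 ::= ε | Factor

Expr has alternatives sharing prefix 'Term Term': factor to Expr → Term Term Expr1 with Expr1 → ( | + | + Factor.
Term has alternatives sharing prefix ')': factor to Term → ) Term1 with Term1 → ε | Factor.
Expr1 has alternatives sharing prefix '+': factor to Expr1 → + Expr11 with Expr11 → ε | Factor.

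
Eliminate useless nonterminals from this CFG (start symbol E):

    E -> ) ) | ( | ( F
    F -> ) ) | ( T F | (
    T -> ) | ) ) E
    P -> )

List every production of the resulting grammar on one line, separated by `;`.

E -> ) ) | ( | ( F; F -> ) ) | ( T F | (; T -> ) | ) ) E

Generating nonterminals: {E, F, P, T}.
Reachable from E after that: {E, F, T}.
Removed useless symbols: {P} and every production mentioning them.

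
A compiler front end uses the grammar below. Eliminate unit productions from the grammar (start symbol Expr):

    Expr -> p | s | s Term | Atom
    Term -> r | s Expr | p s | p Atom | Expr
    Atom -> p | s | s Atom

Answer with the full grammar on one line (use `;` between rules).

Unit pairs: Expr ⇒* {Atom}; Term ⇒* {Atom, Expr}.
For every A with A ⇒* B via unit rules, add B's non-unit alternatives to A; then delete every rule of the form X → Y.

Expr -> p | s | s Atom | s Term; Term -> r | s Expr | p s | p Atom | p | s | s Atom | s Term; Atom -> p | s | s Atom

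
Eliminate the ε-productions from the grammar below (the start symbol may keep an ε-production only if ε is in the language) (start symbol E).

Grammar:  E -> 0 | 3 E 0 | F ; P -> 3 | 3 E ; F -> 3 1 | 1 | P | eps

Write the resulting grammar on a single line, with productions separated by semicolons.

E -> 0 | 3 E 0 | 3 0 | F | ε; P -> 3 | 3 E; F -> 3 1 | 1 | P

Nullable nonterminals: {E, F}.
ε ∈ L(G) since E is nullable, so keep E → ε.
Add the nullable-subset variants: E → 3 E 0 gives 3 E 0 | 3 0.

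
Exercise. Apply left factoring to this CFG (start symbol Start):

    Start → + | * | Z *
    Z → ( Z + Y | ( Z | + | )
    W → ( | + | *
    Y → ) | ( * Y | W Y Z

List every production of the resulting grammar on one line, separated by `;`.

Z has alternatives sharing prefix '( Z': factor to Z → ( Z Z1 with Z1 → + Y | ε.

Start → + | * | Z *; Z → + | ) | ( Z Z1; W → ( | + | *; Y → ) | ( * Y | W Y Z; Z1 → + Y | ε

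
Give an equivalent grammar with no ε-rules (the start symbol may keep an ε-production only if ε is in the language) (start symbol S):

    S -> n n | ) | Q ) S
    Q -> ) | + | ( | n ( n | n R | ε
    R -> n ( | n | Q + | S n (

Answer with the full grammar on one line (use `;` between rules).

Nullable set = {Q}.
ε ∉ L(G), so no ε-production is kept.
Expand every rule over subsets of its nullable positions: S → Q ) S gives Q ) S | ) S. R → Q + gives Q + | +.

S -> n n | ) | Q ) S | ) S; Q -> ) | + | ( | n ( n | n R; R -> n ( | n | Q + | + | S n (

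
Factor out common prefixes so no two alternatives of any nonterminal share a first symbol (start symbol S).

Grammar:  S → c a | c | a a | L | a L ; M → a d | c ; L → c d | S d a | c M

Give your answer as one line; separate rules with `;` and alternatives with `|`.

S has alternatives sharing prefix 'c': factor to S → c S' with S' → a | ε.
S has alternatives sharing prefix 'a': factor to S → a S'' with S'' → a | L.
L has alternatives sharing prefix 'c': factor to L → c L' with L' → d | M.

S → L | c S' | a S''; M → a d | c; L → S d a | c L'; S' → a | eps; S'' → a | L; L' → d | M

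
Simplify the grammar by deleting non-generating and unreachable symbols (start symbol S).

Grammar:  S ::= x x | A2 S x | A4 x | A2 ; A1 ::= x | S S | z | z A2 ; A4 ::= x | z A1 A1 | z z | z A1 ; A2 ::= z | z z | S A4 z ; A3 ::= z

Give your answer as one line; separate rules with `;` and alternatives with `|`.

S ::= x x | A2 S x | A4 x | A2; A1 ::= x | S S | z | z A2; A4 ::= x | z A1 A1 | z z | z A1; A2 ::= z | z z | S A4 z

Generating nonterminals: {A1, A2, A3, A4, S}.
Reachable from S after that: {A1, A2, A4, S}.
Removed useless symbols: {A3} and every production mentioning them.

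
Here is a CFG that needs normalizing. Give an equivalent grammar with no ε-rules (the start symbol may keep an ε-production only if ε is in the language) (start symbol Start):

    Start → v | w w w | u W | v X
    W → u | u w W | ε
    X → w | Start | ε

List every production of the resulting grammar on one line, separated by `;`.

The nullable symbols are {W, X}.
ε ∉ L(G), so no ε-production is kept.
Add the nullable-subset variants: Start → u W gives u W | u. W → u w W gives u w W | u w.

Start → v | w w w | u W | u | v X; W → u | u w W | u w; X → w | Start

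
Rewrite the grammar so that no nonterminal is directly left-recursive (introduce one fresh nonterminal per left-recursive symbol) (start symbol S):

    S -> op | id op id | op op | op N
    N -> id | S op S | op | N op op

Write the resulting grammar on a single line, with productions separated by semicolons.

Directly left-recursive nonterminal: N.
For N: α = {op op}, β = {id, S op S, op}. Rewrite as N → β N' and N' → α N' | ε.

S -> op | id op id | op op | op N; N -> id N' | S op S N' | op N'; N' -> op op N' | ε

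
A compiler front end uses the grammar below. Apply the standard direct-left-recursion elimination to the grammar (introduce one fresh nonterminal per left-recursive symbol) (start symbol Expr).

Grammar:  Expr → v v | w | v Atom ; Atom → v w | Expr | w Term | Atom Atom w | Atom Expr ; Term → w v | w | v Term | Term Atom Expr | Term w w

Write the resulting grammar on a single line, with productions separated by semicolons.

Expr → v v | w | v Atom; Atom → v w Atom1 | Expr Atom1 | w Term Atom1; Term → w v Term1 | w Term1 | v Term Term1; Atom1 → Atom w Atom1 | Expr Atom1 | eps; Term1 → Atom Expr Term1 | w w Term1 | eps

Left recursion appears on Atom, Term.
For Atom: α = {Atom w, Expr}, β = {v w, Expr, w Term}. Rewrite as Atom → β Atom1 and Atom1 → α Atom1 | ε.
For Term: α = {Atom Expr, w w}, β = {w v, w, v Term}. Rewrite as Term → β Term1 and Term1 → α Term1 | ε.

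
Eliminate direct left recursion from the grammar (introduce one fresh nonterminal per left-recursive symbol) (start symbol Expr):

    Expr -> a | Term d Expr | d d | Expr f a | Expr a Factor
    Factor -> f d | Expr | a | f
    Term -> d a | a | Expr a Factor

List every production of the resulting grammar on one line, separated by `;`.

Expr -> a Expr1 | Term d Expr Expr1 | d d Expr1; Factor -> f d | Expr | a | f; Term -> d a | a | Expr a Factor; Expr1 -> f a Expr1 | a Factor Expr1 | ε

Directly left-recursive nonterminal: Expr.
For Expr: α = {f a, a Factor}, β = {a, Term d Expr, d d}. Rewrite as Expr → β Expr1 and Expr1 → α Expr1 | ε.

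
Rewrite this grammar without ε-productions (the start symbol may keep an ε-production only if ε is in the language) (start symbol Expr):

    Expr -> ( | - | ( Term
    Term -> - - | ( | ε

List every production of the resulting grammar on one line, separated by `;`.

Expr -> ( | - | ( Term; Term -> - - | (

Nullable nonterminals: {Term}.
ε ∉ L(G), so no ε-production is kept.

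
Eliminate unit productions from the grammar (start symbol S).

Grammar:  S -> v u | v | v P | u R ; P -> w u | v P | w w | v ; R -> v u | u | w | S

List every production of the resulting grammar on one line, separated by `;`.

S -> v u | v | v P | u R; P -> w u | v P | w w | v; R -> v u | v | v P | u R | u | w

Unit pairs: R ⇒* {S}.
For every A with A ⇒* B via unit rules, add B's non-unit alternatives to A; then delete every rule of the form X → Y.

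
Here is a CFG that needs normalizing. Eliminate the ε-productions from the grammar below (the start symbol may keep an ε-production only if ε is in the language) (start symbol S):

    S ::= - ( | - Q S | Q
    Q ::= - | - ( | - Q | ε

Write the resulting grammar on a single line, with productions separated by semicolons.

Nullable set = {Q, S}.
ε ∈ L(G) since S is nullable, so keep S → ε.
For each production, add variants omitting each subset of nullable occurrences: S → - Q S gives - Q S | - Q | - S | -.

S ::= - ( | - Q S | - Q | - S | - | Q | ε; Q ::= - | - ( | - Q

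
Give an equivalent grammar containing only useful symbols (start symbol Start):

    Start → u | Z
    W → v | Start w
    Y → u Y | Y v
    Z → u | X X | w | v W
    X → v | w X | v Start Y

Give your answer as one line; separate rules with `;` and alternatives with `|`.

Generating nonterminals: {Start, W, X, Z}.
Reachable from Start after that: {Start, W, X, Z}.
Removed useless symbols: {Y} and every production mentioning them.

Start → u | Z; W → v | Start w; Z → u | X X | w | v W; X → v | w X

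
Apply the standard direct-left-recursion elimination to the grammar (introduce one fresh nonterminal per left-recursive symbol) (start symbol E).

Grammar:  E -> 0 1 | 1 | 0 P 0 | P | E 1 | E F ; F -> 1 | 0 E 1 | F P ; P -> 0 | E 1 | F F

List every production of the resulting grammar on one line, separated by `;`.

E -> 0 1 E' | 1 E' | 0 P 0 E' | P E'; F -> 1 F' | 0 E 1 F'; P -> 0 | E 1 | F F; E' -> 1 E' | F E' | epsilon; F' -> P F' | epsilon

Left recursion appears on E, F.
For E: α = {1, F}, β = {0 1, 1, 0 P 0, P}. Rewrite as E → β E' and E' → α E' | ε.
For F: α = {P}, β = {1, 0 E 1}. Rewrite as F → β F' and F' → α F' | ε.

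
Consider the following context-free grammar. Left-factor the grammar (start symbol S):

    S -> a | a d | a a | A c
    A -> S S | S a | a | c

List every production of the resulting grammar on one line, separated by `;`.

S has alternatives sharing prefix 'a': factor to S → a S' with S' → ε | d | a.
A has alternatives sharing prefix 'S': factor to A → S A' with A' → S | a.

S -> A c | a S'; A -> a | c | S A'; S' -> ε | d | a; A' -> S | a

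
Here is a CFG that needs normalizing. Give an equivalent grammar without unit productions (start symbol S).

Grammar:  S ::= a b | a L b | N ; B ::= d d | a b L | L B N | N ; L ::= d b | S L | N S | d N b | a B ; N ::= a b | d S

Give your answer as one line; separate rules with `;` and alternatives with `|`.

Unit pairs: B ⇒* {N}; S ⇒* {N}.
For every A with A ⇒* B via unit rules, add B's non-unit alternatives to A; then delete every rule of the form X → Y.

S ::= a b | a L b | d S; B ::= d d | a b L | L B N | a b | d S; L ::= d b | S L | N S | d N b | a B; N ::= a b | d S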